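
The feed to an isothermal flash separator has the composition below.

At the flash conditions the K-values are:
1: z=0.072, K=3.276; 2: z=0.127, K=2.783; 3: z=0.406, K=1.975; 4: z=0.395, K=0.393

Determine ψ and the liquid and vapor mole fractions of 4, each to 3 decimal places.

Rachford–Rice: g(ψ) = Σ zᵢ(Kᵢ−1)/(1+ψ(Kᵢ−1)) = 0.
Check two-phase: ΣzᵢKᵢ = 1.546 > 1 and Σzᵢ/Kᵢ = 1.278 > 1, so g(0) = 0.546 > 0 and g(1) = -0.278 < 0.
Newton–Raphson from ψ = 0.35:
  ψ = 0.350: g = 0.2213, g' = -0.718 → ψ = 0.658
  ψ = 0.658: g = 0.0115, g' = -0.692 → ψ = 0.675
Converged at ψ = 0.675.
Compositions from xᵢ = zᵢ/(1+ψ(Kᵢ−1)), yᵢ = Kᵢxᵢ:
  1: x = 0.028, y = 0.093
  2: x = 0.058, y = 0.160
  3: x = 0.245, y = 0.484
  4: x = 0.669, y = 0.263

ψ = 0.675, x_4 = 0.669, y_4 = 0.263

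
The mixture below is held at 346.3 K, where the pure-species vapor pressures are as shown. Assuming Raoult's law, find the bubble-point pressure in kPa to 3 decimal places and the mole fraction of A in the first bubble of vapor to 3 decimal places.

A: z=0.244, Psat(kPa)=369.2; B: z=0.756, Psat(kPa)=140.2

At the bubble point ψ → 0, so ΣzᵢKᵢ = 1 with Kᵢ = Pᵢˢᵃᵗ/P ⇒ P = ΣzᵢPᵢˢᵃᵗ.
P = 0.244·369.2 + 0.756·140.2 = 196.076 kPa
yᵢ = zᵢPᵢˢᵃᵗ/P ⇒ y_A = 0.244·369.2/196.076 = 0.459

Pbub = 196.076 kPa, y_A = 0.459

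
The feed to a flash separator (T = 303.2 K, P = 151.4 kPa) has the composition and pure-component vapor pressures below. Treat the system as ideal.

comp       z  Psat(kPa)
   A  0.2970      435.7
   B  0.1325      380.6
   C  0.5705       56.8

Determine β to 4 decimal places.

Raoult's law: Kᵢ = Pᵢˢᵃᵗ/P = Pᵢˢᵃᵗ/151.4.
  K_A = 435.7/151.4 = 2.877807, K_B = 380.6/151.4 = 2.513871, K_C = 56.8/151.4 = 0.375165
Rachford–Rice: g(β) = Σ zᵢ(Kᵢ−1)/(1+β(Kᵢ−1)) = 0.
Feasibility: ΣzᵢKᵢ = 1.4018, Σzᵢ/Kᵢ = 1.6766 — both > 1, two phases present.
Newton iteration, β⁰ = 0.5:
  β = 0.5000: g = -0.11663, g' = -0.8481 → β = 0.3625
  β = 0.3625: g = 0.00051, g' = -0.8696 → β = 0.3631
Converged at β = 0.3631.

β = 0.3631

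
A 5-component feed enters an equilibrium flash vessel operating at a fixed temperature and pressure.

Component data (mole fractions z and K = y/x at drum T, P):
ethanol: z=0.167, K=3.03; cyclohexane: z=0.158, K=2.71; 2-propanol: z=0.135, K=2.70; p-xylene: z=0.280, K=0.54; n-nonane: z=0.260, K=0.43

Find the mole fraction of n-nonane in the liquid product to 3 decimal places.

x_n-nonane = 0.393

Rachford–Rice: g(ψ) = Σ zᵢ(Kᵢ−1)/(1+ψ(Kᵢ−1)) = 0.
Check two-phase: ΣzᵢKᵢ = 1.562 > 1 and Σzᵢ/Kᵢ = 1.287 > 1, so g(0) = 0.562 > 0 and g(1) = -0.287 < 0.
Iterate (Newton) starting at ψ = 0.5:
  ψ = 0.500: g = 0.0634, g' = -0.683 → ψ = 0.593
  ψ = 0.593: g = 0.0014, g' = -0.657 → ψ = 0.595
Converged at ψ = 0.595.
Compositions from xᵢ = zᵢ/(1+ψ(Kᵢ−1)), yᵢ = Kᵢxᵢ:
  ethanol: x = 0.076, y = 0.229
  cyclohexane: x = 0.078, y = 0.212
  2-propanol: x = 0.067, y = 0.181
  p-xylene: x = 0.386, y = 0.208
  n-nonane: x = 0.393, y = 0.169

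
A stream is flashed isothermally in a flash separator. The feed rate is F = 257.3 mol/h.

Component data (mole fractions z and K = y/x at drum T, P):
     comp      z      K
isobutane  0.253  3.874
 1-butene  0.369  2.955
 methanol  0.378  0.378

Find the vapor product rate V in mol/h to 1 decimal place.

V = 214.5 mol/h

Let ψ = V/F and solve Σ zᵢ(Kᵢ−1)/(1+ψ(Kᵢ−1)) = 0.
Check two-phase: ΣzᵢKᵢ = 2.213 > 1 and Σzᵢ/Kᵢ = 1.190 > 1, so g(0) = 1.213 > 0 and g(1) = -0.190 < 0.
Iterate (Newton) starting at ψ = 0.5:
  ψ = 0.500: g = 0.3219, g' = -1.021 → ψ = 0.815
  ψ = 0.815: g = 0.0184, g' = -0.999 → ψ = 0.834
Converged at ψ = 0.834.
Then V = ψ·F = 0.8338·257.3 = 214.5 mol/h and L = F − V = 42.8 mol/h.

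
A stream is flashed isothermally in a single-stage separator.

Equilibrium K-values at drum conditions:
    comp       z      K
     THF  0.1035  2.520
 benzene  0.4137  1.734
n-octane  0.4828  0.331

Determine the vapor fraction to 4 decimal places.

Let ψ = V/F and solve Σ zᵢ(Kᵢ−1)/(1+ψ(Kᵢ−1)) = 0.
Feasibility: ΣzᵢKᵢ = 1.1380, Σzᵢ/Kᵢ = 1.7383 — both > 1, two phases present.
Iterate (Newton) starting at ψ = 0.5:
  ψ = 0.5000: g = -0.17382, g' = -0.6844 → ψ = 0.2460
  ψ = 0.2460: g = -0.01491, g' = -0.5962 → ψ = 0.2210
Converged at ψ = 0.2210.

ψ = 0.2210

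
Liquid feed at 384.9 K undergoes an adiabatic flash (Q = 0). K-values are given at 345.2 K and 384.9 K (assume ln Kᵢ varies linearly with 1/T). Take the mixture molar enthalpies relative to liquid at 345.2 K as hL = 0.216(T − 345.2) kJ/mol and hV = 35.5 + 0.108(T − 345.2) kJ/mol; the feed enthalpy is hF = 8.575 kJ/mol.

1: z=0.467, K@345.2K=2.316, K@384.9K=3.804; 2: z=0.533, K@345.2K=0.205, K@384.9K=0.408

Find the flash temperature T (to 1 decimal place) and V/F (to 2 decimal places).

Adiabatic flash: solve Rachford–Rice at each trial T, then check hF = ψ·hV(T) + (1−ψ)·hL(T).
  T = 345.2 K: K = (2.316, 0.205), RR gives ψ = 0.182, H_out = 6.475 kJ/mol
  T = 384.9 K: K = (3.804, 0.408), RR gives ψ = 0.599, H_out = 27.264 kJ/mol
  T = 365.0 K: K = (3.007, 0.294), RR gives ψ = 0.396, H_out = 17.496 kJ/mol
  T = 355.1 K: K = (2.648, 0.247), RR gives ψ = 0.297, H_out = 12.357 kJ/mol
  T = 350.1 K: K = (2.477, 0.225), RR gives ψ = 0.242, H_out = 9.516 kJ/mol
  T = 347.6 K: K = (2.394, 0.215), RR gives ψ = 0.212, H_out = 8.002 kJ/mol
  T = 348.9 K: K = (2.437, 0.220), RR gives ψ = 0.228, H_out = 8.798 kJ/mol
Linear interpolation between T = 347.6 (H_out = 8.002) and T = 348.9 (H_out = 8.798) on hF = 8.575 gives T ≈ 348.5 K, at which ψ = 0.22.

T = 348.5 K, V/F = 0.22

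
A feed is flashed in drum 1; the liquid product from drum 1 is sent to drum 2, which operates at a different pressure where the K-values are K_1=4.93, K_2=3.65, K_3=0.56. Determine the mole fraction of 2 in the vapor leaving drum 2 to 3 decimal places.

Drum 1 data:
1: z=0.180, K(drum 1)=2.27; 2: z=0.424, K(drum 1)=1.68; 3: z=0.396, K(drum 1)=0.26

Drum 1:
Newton iteration, ψ₁⁰ = 0.5:
  ψ₁ = 0.500: g = -0.1102, g' = -0.764 → ψ₁ = 0.356
  ψ₁ = 0.356: g = -0.0082, g' = -0.664 → ψ₁ = 0.344
  ψ₁ = 0.344: g = -0.0000, g' = -0.659 → ψ₁ = 0.343
Converged at ψ₁ = 0.343.
Drum-1 compositions:
  1: x = 0.125, y = 0.285
  2: x = 0.344, y = 0.577
  3: x = 0.531, y = 0.138
Drum-2 feed = drum-1 liquid: z₂ = (0.1253, 0.3437, 0.5309).
Drum 2:
Rachford–Rice: g(ψ₂) = Σ zᵢ(Kᵢ−1)/(1+ψ₂(Kᵢ−1)) = 0.
Check two-phase: ΣzᵢKᵢ = 2.170 > 1 and Σzᵢ/Kᵢ = 1.068 > 1, so g(0) = 1.170 > 0 and g(1) = -0.068 < 0.
Newton iteration, ψ₂⁰ = 0.5:
  ψ₂ = 0.500: g = 0.2584, g' = -0.836 → ψ₂ = 0.809
  ψ₂ = 0.809: g = 0.0447, g' = -0.603 → ψ₂ = 0.883
  ψ₂ = 0.883: g = 0.0006, g' = -0.588 → ψ₂ = 0.884
Converged at ψ₂ = 0.884.
  1: x = 0.028, y = 0.138
  2: x = 0.103, y = 0.375
  3: x = 0.869, y = 0.487

y_2 (drum 2) = 0.375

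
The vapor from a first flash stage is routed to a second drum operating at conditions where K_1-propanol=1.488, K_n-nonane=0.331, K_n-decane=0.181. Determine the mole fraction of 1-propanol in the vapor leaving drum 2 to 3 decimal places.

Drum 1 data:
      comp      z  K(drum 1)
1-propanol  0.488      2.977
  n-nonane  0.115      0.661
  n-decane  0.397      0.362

Drum 1:
Material balance + equilibrium reduce to Σ zᵢ(Kᵢ−1)/(1+ψ₁(Kᵢ−1)) = 0.
Feasibility: ΣzᵢKᵢ = 1.673, Σzᵢ/Kᵢ = 1.435 — both > 1, two phases present.
Iterate (Newton) starting at ψ₁ = 0.5:
  ψ₁ = 0.500: g = 0.0663, g' = -0.850 → ψ₁ = 0.578
  ψ₁ = 0.578: g = 0.0005, g' = -0.841 → ψ₁ = 0.579
Converged at ψ₁ = 0.579.
Drum-1 compositions:
  1-propanol: x = 0.228, y = 0.678
  n-nonane: x = 0.143, y = 0.095
  n-decane: x = 0.629, y = 0.228
Drum-2 feed = drum-1 vapor: z₂ = (0.6776, 0.0946, 0.2278).
Drum 2:
Material balance + equilibrium reduce to Σ zᵢ(Kᵢ−1)/(1+ψ₂(Kᵢ−1)) = 0.
Feasibility: ΣzᵢKᵢ = 1.081, Σzᵢ/Kᵢ = 2.000 — both > 1, two phases present.
Newton iteration, ψ₂⁰ = 0.5:
  ψ₂ = 0.500: g = -0.1452, g' = -0.638 → ψ₂ = 0.272
  ψ₂ = 0.272: g = -0.0256, g' = -0.442 → ψ₂ = 0.214
  ψ₂ = 0.214: g = -0.0008, g' = -0.415 → ψ₂ = 0.212
Converged at ψ₂ = 0.212.
  1-propanol: x = 0.614, y = 0.914
  n-nonane: x = 0.110, y = 0.036
  n-decane: x = 0.276, y = 0.050

y_1-propanol (drum 2) = 0.914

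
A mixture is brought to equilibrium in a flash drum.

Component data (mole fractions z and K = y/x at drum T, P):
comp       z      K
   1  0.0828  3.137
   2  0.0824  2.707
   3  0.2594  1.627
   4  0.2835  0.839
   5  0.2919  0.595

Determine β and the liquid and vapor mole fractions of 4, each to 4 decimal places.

β = 0.8229, x_4 = 0.3268, y_4 = 0.2742

Let β = V/F and solve Σ zᵢ(Kᵢ−1)/(1+β(Kᵢ−1)) = 0.
Check two-phase: ΣzᵢKᵢ = 1.3164 > 1 and Σzᵢ/Kᵢ = 1.0448 > 1, so g(0) = 0.3164 > 0 and g(1) = -0.0448 < 0.
Newton–Raphson from β = 0.5:
  β = 0.5000: g = 0.08738, g' = -0.3013 → β = 0.7900
  β = 0.7900: g = 0.00836, g' = -0.2546 → β = 0.8228
  β = 0.8228: g = 0.00003, g' = -0.2531 → β = 0.8229
Converged at β = 0.8229.
Compositions from xᵢ = zᵢ/(1+β(Kᵢ−1)), yᵢ = Kᵢxᵢ:
  1: x = 0.0300, y = 0.0942
  2: x = 0.0343, y = 0.0928
  3: x = 0.1711, y = 0.2784
  4: x = 0.3268, y = 0.2742
  5: x = 0.4378, y = 0.2605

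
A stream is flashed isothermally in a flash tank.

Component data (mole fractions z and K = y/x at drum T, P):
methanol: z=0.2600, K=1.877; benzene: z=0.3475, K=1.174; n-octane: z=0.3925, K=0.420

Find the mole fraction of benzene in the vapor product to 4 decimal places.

y_benzene = 0.3953

Rachford–Rice: g(V/F) = Σ zᵢ(Kᵢ−1)/(1+V/F(Kᵢ−1)) = 0.
g(0) = ΣzᵢKᵢ − 1 = 0.0608 and g(1) = 1 − Σzᵢ/Kᵢ = -0.3690, so a root lies in (0, 1).
Newton iteration, V/F⁰ = 0.5:
  V/F = 0.5000: g = -0.10650, g' = -0.3675 → V/F = 0.2102
  V/F = 0.2102: g = -0.00839, g' = -0.3236 → V/F = 0.1842
Converged at V/F = 0.1842.
Compositions from xᵢ = zᵢ/(1+V/F(Kᵢ−1)), yᵢ = Kᵢxᵢ:
  methanol: x = 0.2238, y = 0.4201
  benzene: x = 0.3367, y = 0.3953
  n-octane: x = 0.4395, y = 0.1846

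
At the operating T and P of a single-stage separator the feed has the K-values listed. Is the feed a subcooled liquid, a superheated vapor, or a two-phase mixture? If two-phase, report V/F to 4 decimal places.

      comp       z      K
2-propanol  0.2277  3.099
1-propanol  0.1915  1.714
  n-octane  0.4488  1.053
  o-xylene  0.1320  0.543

ΣzᵢKᵢ = 1.5781; Σzᵢ/Kᵢ = 0.8545.
Since Σzᵢ/Kᵢ < 1 the mixture is above its dew point — single vapor phase.

superheated vapor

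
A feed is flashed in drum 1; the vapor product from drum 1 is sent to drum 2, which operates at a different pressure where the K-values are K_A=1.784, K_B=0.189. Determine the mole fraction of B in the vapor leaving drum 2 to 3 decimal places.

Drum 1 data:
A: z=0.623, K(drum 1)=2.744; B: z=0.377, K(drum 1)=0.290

y_B (drum 2) = 0.093

Drum 1:
Material balance + equilibrium reduce to Σ zᵢ(Kᵢ−1)/(1+ψ₁(Kᵢ−1)) = 0.
Feasibility: ΣzᵢKᵢ = 1.819, Σzᵢ/Kᵢ = 1.527 — both > 1, two phases present.
Newton–Raphson from ψ₁ = 0.38:
  ψ₁ = 0.380: g = 0.2869, g' = -1.042 → ψ₁ = 0.655
  ψ₁ = 0.655: g = 0.0064, g' = -1.077 → ψ₁ = 0.661
Converged at ψ₁ = 0.661.
Drum-1 compositions:
  A: x = 0.289, y = 0.794
  B: x = 0.711, y = 0.206
Drum-2 feed = drum-1 vapor: z₂ = (0.7939, 0.2061).
Drum 2:
Let ψ₂ = V/F and solve Σ zᵢ(Kᵢ−1)/(1+ψ₂(Kᵢ−1)) = 0.
g(0) = ΣzᵢKᵢ − 1 = 0.455 and g(1) = 1 − Σzᵢ/Kᵢ = -0.535, so a root lies in (0, 1).
Newton–Raphson from ψ₂ = 0.52:
  ψ₂ = 0.520: g = 0.1531, g' = -0.652 → ψ₂ = 0.755
  ψ₂ = 0.755: g = -0.0401, g' = -1.094 → ψ₂ = 0.718
  ψ₂ = 0.718: g = -0.0022, g' = -0.978 → ψ₂ = 0.716
Converged at ψ₂ = 0.716.
  A: x = 0.508, y = 0.907
  B: x = 0.492, y = 0.093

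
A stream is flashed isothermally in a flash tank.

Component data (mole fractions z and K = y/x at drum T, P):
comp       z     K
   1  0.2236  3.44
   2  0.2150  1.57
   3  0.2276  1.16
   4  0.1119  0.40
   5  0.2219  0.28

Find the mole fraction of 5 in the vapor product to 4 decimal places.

y_5 = 0.1020

Rachford–Rice: g(ψ) = Σ zᵢ(Kᵢ−1)/(1+ψ(Kᵢ−1)) = 0.
g(0) = ΣzᵢKᵢ − 1 = 0.4776 and g(1) = 1 − Σzᵢ/Kᵢ = -0.4704, so a root lies in (0, 1).
Iterate (Newton) starting at ψ = 0.43:
  ψ = 0.4300: g = 0.07684, g' = -0.6817 → ψ = 0.5427
  ψ = 0.5427: g = 0.00004, g' = -0.6906 → ψ = 0.5428
Converged at ψ = 0.5428.
Compositions from xᵢ = zᵢ/(1+ψ(Kᵢ−1)), yᵢ = Kᵢxᵢ:
  1: x = 0.0962, y = 0.3309
  2: x = 0.1642, y = 0.2578
  3: x = 0.2094, y = 0.2429
  4: x = 0.1659, y = 0.0664
  5: x = 0.3642, y = 0.1020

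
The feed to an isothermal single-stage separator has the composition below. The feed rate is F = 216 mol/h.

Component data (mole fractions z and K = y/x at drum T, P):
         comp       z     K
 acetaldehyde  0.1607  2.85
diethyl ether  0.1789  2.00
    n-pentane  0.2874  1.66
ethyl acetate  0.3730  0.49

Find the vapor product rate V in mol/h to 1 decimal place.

Newton iteration, ψ⁰ = 0.34:
  ψ = 0.3400: g = 0.24079, g' = -0.5324 → ψ = 0.7923
  ψ = 0.7923: g = 0.02573, g' = -0.4733 → ψ = 0.8466
  ψ = 0.8466: g = -0.00038, g' = -0.4880 → ψ = 0.8459
Converged at ψ = 0.8459.
Then V = ψ·F = 0.8459·216 = 182.7 mol/h and L = F − V = 33.3 mol/h.

V = 182.7 mol/h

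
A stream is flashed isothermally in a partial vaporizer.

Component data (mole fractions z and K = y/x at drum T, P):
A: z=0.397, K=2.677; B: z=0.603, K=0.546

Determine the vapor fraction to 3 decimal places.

ψ = 0.515

Rachford–Rice: g(ψ) = Σ zᵢ(Kᵢ−1)/(1+ψ(Kᵢ−1)) = 0.
g(0) = ΣzᵢKᵢ − 1 = 0.392 and g(1) = 1 − Σzᵢ/Kᵢ = -0.253, so a root lies in (0, 1).
Iterate (Newton) starting at ψ = 0.5:
  ψ = 0.500: g = 0.0080, g' = -0.538 → ψ = 0.515
Converged at ψ = 0.515.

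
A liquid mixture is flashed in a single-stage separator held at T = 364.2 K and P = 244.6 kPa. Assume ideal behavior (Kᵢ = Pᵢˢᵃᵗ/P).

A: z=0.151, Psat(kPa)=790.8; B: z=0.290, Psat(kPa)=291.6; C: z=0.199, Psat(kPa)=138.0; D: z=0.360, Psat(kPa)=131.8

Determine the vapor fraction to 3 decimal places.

ψ = 0.218

Raoult's law: Kᵢ = Pᵢˢᵃᵗ/P = Pᵢˢᵃᵗ/244.6.
  K_A = 790.8/244.6 = 3.23303, K_B = 291.6/244.6 = 1.19215, K_C = 138.0/244.6 = 0.56419, K_D = 131.8/244.6 = 0.53884
Let ψ = V/F and solve Σ zᵢ(Kᵢ−1)/(1+ψ(Kᵢ−1)) = 0.
g(0) = ΣzᵢKᵢ − 1 = 0.140 and g(1) = 1 − Σzᵢ/Kᵢ = -0.311, so a root lies in (0, 1).
Newton iteration, ψ⁰ = 0.46:
  ψ = 0.460: g = -0.1017, g' = -0.375 → ψ = 0.189
  ψ = 0.189: g = 0.0147, g' = -0.519 → ψ = 0.217
  ψ = 0.217: g = 0.0004, g' = -0.492 → ψ = 0.218
Converged at ψ = 0.218.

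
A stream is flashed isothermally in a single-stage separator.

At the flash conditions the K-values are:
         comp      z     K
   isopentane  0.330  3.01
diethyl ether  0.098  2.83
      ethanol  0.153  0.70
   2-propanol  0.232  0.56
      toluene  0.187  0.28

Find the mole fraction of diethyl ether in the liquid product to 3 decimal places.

x_diethyl ether = 0.049

Material balance + equilibrium reduce to Σ zᵢ(Kᵢ−1)/(1+β(Kᵢ−1)) = 0.
Check two-phase: ΣzᵢKᵢ = 1.560 > 1 and Σzᵢ/Kᵢ = 1.445 > 1, so g(0) = 0.560 > 0 and g(1) = -0.445 < 0.
Newton–Raphson from β = 0.5:
  β = 0.500: g = 0.0292, g' = -0.751 → β = 0.539
Converged at β = 0.539.
Compositions from xᵢ = zᵢ/(1+β(Kᵢ−1)), yᵢ = Kᵢxᵢ:
  isopentane: x = 0.158, y = 0.477
  diethyl ether: x = 0.049, y = 0.140
  ethanol: x = 0.183, y = 0.128
  2-propanol: x = 0.304, y = 0.170
  toluene: x = 0.306, y = 0.086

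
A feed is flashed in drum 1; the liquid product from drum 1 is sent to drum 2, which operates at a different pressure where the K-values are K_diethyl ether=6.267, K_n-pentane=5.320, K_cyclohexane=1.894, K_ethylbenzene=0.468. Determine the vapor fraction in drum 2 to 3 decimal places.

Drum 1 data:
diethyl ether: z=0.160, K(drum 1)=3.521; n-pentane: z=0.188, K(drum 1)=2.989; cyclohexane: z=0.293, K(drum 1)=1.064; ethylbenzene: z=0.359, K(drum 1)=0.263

Drum 1:
Let ψ₁ = V/F and solve Σ zᵢ(Kᵢ−1)/(1+ψ₁(Kᵢ−1)) = 0.
Check two-phase: ΣzᵢKᵢ = 1.531 > 1 and Σzᵢ/Kᵢ = 1.749 > 1, so g(0) = 0.531 > 0 and g(1) = -0.749 < 0.
Newton iteration, ψ₁⁰ = 0.3:
  ψ₁ = 0.300: g = 0.1426, g' = -0.944 → ψ₁ = 0.451
  ψ₁ = 0.451: g = 0.0078, g' = -0.868 → ψ₁ = 0.460
Converged at ψ₁ = 0.460.
Drum-1 compositions:
  diethyl ether: x = 0.074, y = 0.261
  n-pentane: x = 0.098, y = 0.293
  cyclohexane: x = 0.285, y = 0.303
  ethylbenzene: x = 0.543, y = 0.143
Drum-2 feed = drum-1 liquid: z₂ = (0.0741, 0.0982, 0.2846, 0.5431).
Drum 2:
Material balance + equilibrium reduce to Σ zᵢ(Kᵢ−1)/(1+ψ₂(Kᵢ−1)) = 0.
Check two-phase: ΣzᵢKᵢ = 1.780 > 1 and Σzᵢ/Kᵢ = 1.341 > 1, so g(0) = 0.780 > 0 and g(1) = -0.341 < 0.
Iterate (Newton) starting at ψ₂ = 0.5:
  ψ₂ = 0.500: g = 0.0238, g' = -0.733 → ψ₂ = 0.532
  ψ₂ = 0.532: g = 0.0003, g' = -0.714 → ψ₂ = 0.533
Converged at ψ₂ = 0.533.
  diethyl ether: x = 0.019, y = 0.122
  n-pentane: x = 0.030, y = 0.158
  cyclohexane: x = 0.193, y = 0.365
  ethylbenzene: x = 0.758, y = 0.355

V/F (drum 2) = 0.533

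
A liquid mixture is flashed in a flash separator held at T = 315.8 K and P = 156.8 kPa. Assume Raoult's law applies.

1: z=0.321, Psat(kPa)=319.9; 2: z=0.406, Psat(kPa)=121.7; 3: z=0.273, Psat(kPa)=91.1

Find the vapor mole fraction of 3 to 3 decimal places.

y_3 = 0.190

Raoult's law: Kᵢ = Pᵢˢᵃᵗ/P = Pᵢˢᵃᵗ/156.8.
  K_1 = 319.9/156.8 = 2.04018, K_2 = 121.7/156.8 = 0.77615, K_3 = 91.1/156.8 = 0.58099
Rachford–Rice: g(V/F) = Σ zᵢ(Kᵢ−1)/(1+V/F(Kᵢ−1)) = 0.
Check two-phase: ΣzᵢKᵢ = 1.129 > 1 and Σzᵢ/Kᵢ = 1.150 > 1, so g(0) = 0.129 > 0 and g(1) = -0.150 < 0.
Newton iteration, V/F⁰ = 0.5:
  V/F = 0.500: g = -0.0274, g' = -0.253 → V/F = 0.392
  V/F = 0.392: g = 0.0008, g' = -0.268 → V/F = 0.395
Converged at V/F = 0.395.
Compositions from xᵢ = zᵢ/(1+V/F(Kᵢ−1)), yᵢ = Kᵢxᵢ:
  1: x = 0.228, y = 0.464
  2: x = 0.445, y = 0.346
  3: x = 0.327, y = 0.190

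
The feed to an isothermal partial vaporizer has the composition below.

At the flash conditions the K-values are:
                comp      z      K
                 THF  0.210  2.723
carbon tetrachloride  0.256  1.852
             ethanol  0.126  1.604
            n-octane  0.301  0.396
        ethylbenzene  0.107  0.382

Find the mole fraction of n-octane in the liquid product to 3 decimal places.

Material balance + equilibrium reduce to Σ zᵢ(Kᵢ−1)/(1+V/F(Kᵢ−1)) = 0.
Check two-phase: ΣzᵢKᵢ = 1.408 > 1 and Σzᵢ/Kᵢ = 1.334 > 1, so g(0) = 0.408 > 0 and g(1) = -0.334 < 0.
Newton–Raphson from V/F = 0.5:
  V/F = 0.500: g = 0.0496, g' = -0.609 → V/F = 0.581
Converged at V/F = 0.581.
Compositions from xᵢ = zᵢ/(1+V/F(Kᵢ−1)), yᵢ = Kᵢxᵢ:
  THF: x = 0.105, y = 0.286
  carbon tetrachloride: x = 0.171, y = 0.317
  ethanol: x = 0.093, y = 0.150
  n-octane: x = 0.464, y = 0.184
  ethylbenzene: x = 0.167, y = 0.064

x_n-octane = 0.464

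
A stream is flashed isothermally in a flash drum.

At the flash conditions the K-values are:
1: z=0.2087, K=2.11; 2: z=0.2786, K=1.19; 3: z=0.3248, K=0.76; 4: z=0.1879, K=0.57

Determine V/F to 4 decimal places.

V/F = 0.5299

Material balance + equilibrium reduce to Σ zᵢ(Kᵢ−1)/(1+V/F(Kᵢ−1)) = 0.
g(0) = ΣzᵢKᵢ − 1 = 0.1258 and g(1) = 1 − Σzᵢ/Kᵢ = -0.0900, so a root lies in (0, 1).
Iterate (Newton) starting at V/F = 0.32:
  V/F = 0.3200: g = 0.04271, g' = -0.2176 → V/F = 0.5163
  V/F = 0.5163: g = 0.00264, g' = -0.1940 → V/F = 0.5299
Converged at V/F = 0.5299.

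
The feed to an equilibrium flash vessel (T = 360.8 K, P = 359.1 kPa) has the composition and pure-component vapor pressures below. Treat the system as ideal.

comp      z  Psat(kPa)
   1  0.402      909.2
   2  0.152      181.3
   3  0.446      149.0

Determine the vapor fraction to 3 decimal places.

ψ = 0.324

Raoult's law: Kᵢ = Pᵢˢᵃᵗ/P = Pᵢˢᵃᵗ/359.1.
  K_1 = 909.2/359.1 = 2.53189, K_2 = 181.3/359.1 = 0.50487, K_3 = 149.0/359.1 = 0.41493
Material balance + equilibrium reduce to Σ zᵢ(Kᵢ−1)/(1+ψ(Kᵢ−1)) = 0.
g(0) = ΣzᵢKᵢ − 1 = 0.280 and g(1) = 1 − Σzᵢ/Kᵢ = -0.535, so a root lies in (0, 1).
Newton–Raphson from ψ = 0.43:
  ψ = 0.430: g = -0.0730, g' = -0.676 → ψ = 0.322
  ψ = 0.322: g = 0.0014, g' = -0.708 → ψ = 0.324
Converged at ψ = 0.324.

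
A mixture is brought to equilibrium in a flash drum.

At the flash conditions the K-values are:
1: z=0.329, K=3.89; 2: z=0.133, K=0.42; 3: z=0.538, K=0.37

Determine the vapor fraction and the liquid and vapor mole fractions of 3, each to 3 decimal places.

ψ = 0.298, x_3 = 0.662, y_3 = 0.245

Newton–Raphson from ψ = 0.55:
  ψ = 0.550: g = -0.2647, g' = -1.006 → ψ = 0.287
  ψ = 0.287: g = 0.0136, g' = -1.204 → ψ = 0.298
Converged at ψ = 0.298.
Compositions from xᵢ = zᵢ/(1+ψ(Kᵢ−1)), yᵢ = Kᵢxᵢ:
  1: x = 0.177, y = 0.687
  2: x = 0.161, y = 0.068
  3: x = 0.662, y = 0.245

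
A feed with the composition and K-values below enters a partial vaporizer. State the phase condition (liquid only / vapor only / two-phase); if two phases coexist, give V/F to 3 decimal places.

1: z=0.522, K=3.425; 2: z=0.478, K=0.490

two-phase, V/F = 0.826

ΣzᵢKᵢ = 2.022; Σzᵢ/Kᵢ = 1.128.
Both exceed 1, so a two-phase solution exists.
Material balance + equilibrium reduce to Σ zᵢ(Kᵢ−1)/(1+ψ(Kᵢ−1)) = 0.
Binary case is linear: z₁(K₁−1)(1+ψ(K₂−1)) + z₂(K₂−1)(1+ψ(K₁−1)) = 0
⇒ ψ = [z₁(K₁−1)+z₂(K₂−1)] / [−(K₁−1)(K₂−1)] = 1.0221/1.2368 = 0.826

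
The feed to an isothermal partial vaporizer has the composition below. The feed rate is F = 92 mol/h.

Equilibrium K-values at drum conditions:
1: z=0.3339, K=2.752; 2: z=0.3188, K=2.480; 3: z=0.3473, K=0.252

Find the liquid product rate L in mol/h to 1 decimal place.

Rachford–Rice: g(V/F) = Σ zᵢ(Kᵢ−1)/(1+V/F(Kᵢ−1)) = 0.
Feasibility: ΣzᵢKᵢ = 1.7970, Σzᵢ/Kᵢ = 1.6281 — both > 1, two phases present.
Newton iteration, V/F⁰ = 0.34:
  V/F = 0.3400: g = 0.33211, g' = -1.0610 → V/F = 0.6530
  V/F = 0.6530: g = 0.00495, g' = -1.1461 → V/F = 0.6573
Converged at V/F = 0.6573.
Then V = V/F·F = 0.6573·92 = 60.5 mol/h and L = F − V = 31.5 mol/h.

L = 31.5 mol/h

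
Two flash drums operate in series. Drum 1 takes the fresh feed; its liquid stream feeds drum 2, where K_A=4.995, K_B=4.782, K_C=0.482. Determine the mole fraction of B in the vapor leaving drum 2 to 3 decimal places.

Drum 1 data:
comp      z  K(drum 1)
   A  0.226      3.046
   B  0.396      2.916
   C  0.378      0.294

y_B (drum 2) = 0.369

Drum 1:
Let ψ₁ = V/F and solve Σ zᵢ(Kᵢ−1)/(1+ψ₁(Kᵢ−1)) = 0.
g(0) = ΣzᵢKᵢ − 1 = 0.954 and g(1) = 1 − Σzᵢ/Kᵢ = -0.496, so a root lies in (0, 1).
Newton–Raphson from ψ₁ = 0.46:
  ψ₁ = 0.460: g = 0.2463, g' = -1.075 → ψ₁ = 0.689
  ψ₁ = 0.689: g = -0.0008, g' = -1.147 → ψ₁ = 0.688
Converged at ψ₁ = 0.688.
Drum-1 compositions:
  A: x = 0.094, y = 0.286
  B: x = 0.171, y = 0.498
  C: x = 0.735, y = 0.216
Drum-2 feed = drum-1 liquid: z₂ = (0.0938, 0.1708, 0.7354).
Drum 2:
Material balance + equilibrium reduce to Σ zᵢ(Kᵢ−1)/(1+ψ₂(Kᵢ−1)) = 0.
Check two-phase: ΣzᵢKᵢ = 1.640 > 1 and Σzᵢ/Kᵢ = 1.580 > 1, so g(0) = 0.640 > 0 and g(1) = -0.580 < 0.
Newton iteration, ψ₂⁰ = 0.5:
  ψ₂ = 0.500: g = -0.1656, g' = -0.818 → ψ₂ = 0.298
  ψ₂ = 0.298: g = 0.0247, g' = -1.129 → ψ₂ = 0.320
Converged at ψ₂ = 0.320.
  A: x = 0.041, y = 0.206
  B: x = 0.077, y = 0.369
  C: x = 0.882, y = 0.425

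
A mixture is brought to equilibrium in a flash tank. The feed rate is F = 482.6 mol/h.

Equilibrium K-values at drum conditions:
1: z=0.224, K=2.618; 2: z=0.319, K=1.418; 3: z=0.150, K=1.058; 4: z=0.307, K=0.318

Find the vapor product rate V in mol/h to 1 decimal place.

V = 242.5 mol/h

Material balance + equilibrium reduce to Σ zᵢ(Kᵢ−1)/(1+ψ(Kᵢ−1)) = 0.
Feasibility: ΣzᵢKᵢ = 1.295, Σzᵢ/Kᵢ = 1.418 — both > 1, two phases present.
Newton iteration, ψ⁰ = 0.5:
  ψ = 0.500: g = 0.0014, g' = -0.547 → ψ = 0.503
Converged at ψ = 0.503.
Then V = ψ·F = 0.5025·482.6 = 242.5 mol/h and L = F − V = 240.1 mol/h.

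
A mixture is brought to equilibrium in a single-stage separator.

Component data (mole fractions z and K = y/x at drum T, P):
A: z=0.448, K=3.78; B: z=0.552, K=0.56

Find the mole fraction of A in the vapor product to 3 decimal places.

Rachford–Rice: g(ψ) = Σ zᵢ(Kᵢ−1)/(1+ψ(Kᵢ−1)) = 0.
Check two-phase: ΣzᵢKᵢ = 2.003 > 1 and Σzᵢ/Kᵢ = 1.104 > 1, so g(0) = 1.003 > 0 and g(1) = -0.104 < 0.
Newton iteration, ψ⁰ = 0.67:
  ψ = 0.670: g = 0.0907, g' = -0.637 → ψ = 0.812
  ψ = 0.812: g = 0.0043, g' = -0.585 → ψ = 0.820
Converged at ψ = 0.820.
Compositions from xᵢ = zᵢ/(1+ψ(Kᵢ−1)), yᵢ = Kᵢxᵢ:
  A: x = 0.137, y = 0.517
  B: x = 0.863, y = 0.483

y_A = 0.517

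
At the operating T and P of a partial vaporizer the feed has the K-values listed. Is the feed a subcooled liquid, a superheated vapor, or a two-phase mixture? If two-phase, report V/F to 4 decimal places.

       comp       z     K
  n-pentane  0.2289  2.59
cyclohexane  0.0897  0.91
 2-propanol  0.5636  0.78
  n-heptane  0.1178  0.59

ΣzᵢKᵢ = 1.1836; Σzᵢ/Kᵢ = 1.1092.
Both exceed 1, so a two-phase solution exists.
Rachford–Rice: g(ψ) = Σ zᵢ(Kᵢ−1)/(1+ψ(Kᵢ−1)) = 0.
Newton–Raphson from ψ = 0.5:
  ψ = 0.5000: g = -0.00576, g' = -0.2462 → ψ = 0.4766
  ψ = 0.4766: g = 0.00008, g' = -0.2527 → ψ = 0.4769
Converged at ψ = 0.4769.

two-phase, V/F = 0.4769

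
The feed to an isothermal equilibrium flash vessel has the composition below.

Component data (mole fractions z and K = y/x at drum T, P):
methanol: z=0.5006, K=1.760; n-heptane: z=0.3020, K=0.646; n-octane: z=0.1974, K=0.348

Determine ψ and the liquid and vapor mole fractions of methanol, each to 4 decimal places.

ψ = 0.3816, x_methanol = 0.3881, y_methanol = 0.6830

Let ψ = V/F and solve Σ zᵢ(Kᵢ−1)/(1+ψ(Kᵢ−1)) = 0.
g(0) = ΣzᵢKᵢ − 1 = 0.1448 and g(1) = 1 − Σzᵢ/Kᵢ = -0.3192, so a root lies in (0, 1).
Newton–Raphson from ψ = 0.5:
  ψ = 0.5000: g = -0.04516, g' = -0.3924 → ψ = 0.3849
  ψ = 0.3849: g = -0.00125, g' = -0.3734 → ψ = 0.3816
Converged at ψ = 0.3816.
Compositions from xᵢ = zᵢ/(1+ψ(Kᵢ−1)), yᵢ = Kᵢxᵢ:
  methanol: x = 0.3881, y = 0.6830
  n-heptane: x = 0.3492, y = 0.2256
  n-octane: x = 0.2628, y = 0.0914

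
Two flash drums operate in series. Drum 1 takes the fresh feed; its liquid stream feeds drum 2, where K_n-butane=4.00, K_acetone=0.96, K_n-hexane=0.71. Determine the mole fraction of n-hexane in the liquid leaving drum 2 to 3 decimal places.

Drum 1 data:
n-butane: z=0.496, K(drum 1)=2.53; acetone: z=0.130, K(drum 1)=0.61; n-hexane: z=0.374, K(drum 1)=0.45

Drum 1:
Iterate (Newton) starting at ψ₁ = 0.39:
  ψ₁ = 0.390: g = 0.1536, g' = -0.666 → ψ₁ = 0.621
  ψ₁ = 0.621: g = 0.0101, g' = -0.601 → ψ₁ = 0.637
Converged at ψ₁ = 0.637.
Drum-1 compositions:
  n-butane: x = 0.251, y = 0.635
  acetone: x = 0.173, y = 0.106
  n-hexane: x = 0.576, y = 0.259
Drum-2 feed = drum-1 liquid: z₂ = (0.2511, 0.1730, 0.5759).
Drum 2:
Material balance + equilibrium reduce to Σ zᵢ(Kᵢ−1)/(1+ψ₂(Kᵢ−1)) = 0.
Check two-phase: ΣzᵢKᵢ = 1.579 > 1 and Σzᵢ/Kᵢ = 1.054 > 1, so g(0) = 0.579 > 0 and g(1) = -0.054 < 0.
Iterate (Newton) starting at ψ₂ = 0.5:
  ψ₂ = 0.500: g = 0.0989, g' = -0.428 → ψ₂ = 0.731
  ψ₂ = 0.731: g = 0.0168, g' = -0.300 → ψ₂ = 0.787
  ψ₂ = 0.787: g = 0.0005, g' = -0.282 → ψ₂ = 0.789
Converged at ψ₂ = 0.789.
  n-butane: x = 0.075, y = 0.298
  acetone: x = 0.179, y = 0.171
  n-hexane: x = 0.747, y = 0.530

x_n-hexane (drum 2) = 0.747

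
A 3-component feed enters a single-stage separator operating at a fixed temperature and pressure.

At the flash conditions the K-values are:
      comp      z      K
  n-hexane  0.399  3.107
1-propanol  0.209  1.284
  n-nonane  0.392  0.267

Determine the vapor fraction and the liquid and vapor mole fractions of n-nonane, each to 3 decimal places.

ψ = 0.508, x_n-nonane = 0.625, y_n-nonane = 0.167

Iterate (Newton) starting at ψ = 0.5:
  ψ = 0.500: g = 0.0078, g' = -0.958 → ψ = 0.508
Converged at ψ = 0.508.
Compositions from xᵢ = zᵢ/(1+ψ(Kᵢ−1)), yᵢ = Kᵢxᵢ:
  n-hexane: x = 0.193, y = 0.599
  1-propanol: x = 0.183, y = 0.235
  n-nonane: x = 0.625, y = 0.167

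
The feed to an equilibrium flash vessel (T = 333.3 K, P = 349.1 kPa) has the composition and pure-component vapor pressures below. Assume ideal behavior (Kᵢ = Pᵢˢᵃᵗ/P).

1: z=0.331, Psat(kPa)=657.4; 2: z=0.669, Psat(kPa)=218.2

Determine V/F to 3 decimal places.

V/F = 0.125

Raoult's law: Kᵢ = Pᵢˢᵃᵗ/P = Pᵢˢᵃᵗ/349.1.
  K_1 = 657.4/349.1 = 1.88313, K_2 = 218.2/349.1 = 0.62504
Rachford–Rice: g(V/F) = Σ zᵢ(Kᵢ−1)/(1+V/F(Kᵢ−1)) = 0.
Check two-phase: ΣzᵢKᵢ = 1.041 > 1 and Σzᵢ/Kᵢ = 1.246 > 1, so g(0) = 0.041 > 0 and g(1) = -0.246 < 0.
Newton–Raphson from V/F = 0.48:
  V/F = 0.480: g = -0.1006, g' = -0.267 → V/F = 0.103
  V/F = 0.103: g = 0.0069, g' = -0.319 → V/F = 0.125
Converged at V/F = 0.125.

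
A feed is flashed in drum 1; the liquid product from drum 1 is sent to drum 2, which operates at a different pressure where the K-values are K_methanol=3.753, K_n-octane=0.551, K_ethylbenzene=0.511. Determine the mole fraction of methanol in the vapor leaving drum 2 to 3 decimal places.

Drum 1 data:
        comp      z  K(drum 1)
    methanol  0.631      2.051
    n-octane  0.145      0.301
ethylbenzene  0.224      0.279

y_methanol (drum 2) = 0.551

Drum 1:
Material balance + equilibrium reduce to Σ zᵢ(Kᵢ−1)/(1+ψ₁(Kᵢ−1)) = 0.
Feasibility: ΣzᵢKᵢ = 1.400, Σzᵢ/Kᵢ = 1.592 — both > 1, two phases present.
Iterate (Newton) starting at ψ₁ = 0.5:
  ψ₁ = 0.500: g = 0.0264, g' = -0.752 → ψ₁ = 0.535
Converged at ψ₁ = 0.535.
Drum-1 compositions:
  methanol: x = 0.404, y = 0.829
  n-octane: x = 0.232, y = 0.070
  ethylbenzene: x = 0.364, y = 0.102
Drum-2 feed = drum-1 liquid: z₂ = (0.4040, 0.2315, 0.3645).
Drum 2:
Rachford–Rice: g(ψ₂) = Σ zᵢ(Kᵢ−1)/(1+ψ₂(Kᵢ−1)) = 0.
g(0) = ΣzᵢKᵢ − 1 = 0.830 and g(1) = 1 − Σzᵢ/Kᵢ = -0.241, so a root lies in (0, 1).
Newton iteration, ψ₂⁰ = 0.5:
  ψ₂ = 0.500: g = 0.0981, g' = -0.772 → ψ₂ = 0.627
  ψ₂ = 0.627: g = 0.0063, g' = -0.684 → ψ₂ = 0.636
Converged at ψ₂ = 0.636.
  methanol: x = 0.147, y = 0.551
  n-octane: x = 0.324, y = 0.179
  ethylbenzene: x = 0.529, y = 0.270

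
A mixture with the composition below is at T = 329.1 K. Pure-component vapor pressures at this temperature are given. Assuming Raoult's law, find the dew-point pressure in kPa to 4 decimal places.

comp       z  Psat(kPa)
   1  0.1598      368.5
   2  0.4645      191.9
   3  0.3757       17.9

Pdew = 41.9410 kPa

At the dew point ψ → 1, so Σzᵢ/Kᵢ = 1 with Kᵢ = Pᵢˢᵃᵗ/P ⇒ 1/P = Σzᵢ/Pᵢˢᵃᵗ.
1/P = 0.1598/368.5 + 0.4645/191.9 + 0.3757/17.9 = 0.0238430 ⇒ P = 41.9410 kPa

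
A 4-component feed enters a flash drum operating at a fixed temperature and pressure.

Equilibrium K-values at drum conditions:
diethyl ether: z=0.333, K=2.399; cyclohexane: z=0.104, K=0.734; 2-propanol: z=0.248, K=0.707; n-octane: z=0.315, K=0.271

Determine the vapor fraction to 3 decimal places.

ψ = 0.183

Let ψ = V/F and solve Σ zᵢ(Kᵢ−1)/(1+ψ(Kᵢ−1)) = 0.
Feasibility: ΣzᵢKᵢ = 1.136, Σzᵢ/Kᵢ = 1.794 — both > 1, two phases present.
Newton–Raphson from ψ = 0.5:
  ψ = 0.500: g = -0.2043, g' = -0.679 → ψ = 0.199
  ψ = 0.199: g = -0.0107, g' = -0.660 → ψ = 0.183
Converged at ψ = 0.183.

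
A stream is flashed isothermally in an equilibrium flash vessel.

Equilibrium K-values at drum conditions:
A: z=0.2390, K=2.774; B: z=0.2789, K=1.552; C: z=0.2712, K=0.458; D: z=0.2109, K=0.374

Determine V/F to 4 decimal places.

V/F = 0.4175

Material balance + equilibrium reduce to Σ zᵢ(Kᵢ−1)/(1+V/F(Kᵢ−1)) = 0.
g(0) = ΣzᵢKᵢ − 1 = 0.2989 and g(1) = 1 − Σzᵢ/Kᵢ = -0.4219, so a root lies in (0, 1).
Newton–Raphson from V/F = 0.51:
  V/F = 0.5100: g = -0.05436, g' = -0.5896 → V/F = 0.4178
  V/F = 0.4178: g = -0.00020, g' = -0.5889 → V/F = 0.4175
Converged at V/F = 0.4175.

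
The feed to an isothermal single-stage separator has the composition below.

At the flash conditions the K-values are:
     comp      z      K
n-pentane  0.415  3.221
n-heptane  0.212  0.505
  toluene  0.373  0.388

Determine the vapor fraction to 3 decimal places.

ψ = 0.463

Rachford–Rice: g(ψ) = Σ zᵢ(Kᵢ−1)/(1+ψ(Kᵢ−1)) = 0.
Feasibility: ΣzᵢKᵢ = 1.588, Σzᵢ/Kᵢ = 1.510 — both > 1, two phases present.
Newton iteration, ψ⁰ = 0.43:
  ψ = 0.430: g = 0.0283, g' = -0.877 → ψ = 0.462
  ψ = 0.462: g = 0.0003, g' = -0.857 → ψ = 0.463
Converged at ψ = 0.463.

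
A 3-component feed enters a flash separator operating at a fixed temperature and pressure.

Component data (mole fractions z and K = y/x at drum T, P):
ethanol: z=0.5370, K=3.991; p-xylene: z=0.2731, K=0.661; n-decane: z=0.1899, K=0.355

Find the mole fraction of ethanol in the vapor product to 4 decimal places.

Rachford–Rice: g(V/F) = Σ zᵢ(Kᵢ−1)/(1+V/F(Kᵢ−1)) = 0.
Feasibility: ΣzᵢKᵢ = 2.3911, Σzᵢ/Kᵢ = 1.0826 — both > 1, two phases present.
Newton iteration, V/F⁰ = 0.51:
  V/F = 0.5100: g = 0.34154, g' = -0.9746 → V/F = 0.8605
  V/F = 0.8605: g = 0.04350, g' = -0.8377 → V/F = 0.9124
  V/F = 0.9124: g = -0.00096, g' = -0.8778 → V/F = 0.9113
Converged at V/F = 0.9113.
Compositions from xᵢ = zᵢ/(1+V/F(Kᵢ−1)), yᵢ = Kᵢxᵢ:
  ethanol: x = 0.1441, y = 0.5752
  p-xylene: x = 0.3952, y = 0.2612
  n-decane: x = 0.4607, y = 0.1635

y_ethanol = 0.5752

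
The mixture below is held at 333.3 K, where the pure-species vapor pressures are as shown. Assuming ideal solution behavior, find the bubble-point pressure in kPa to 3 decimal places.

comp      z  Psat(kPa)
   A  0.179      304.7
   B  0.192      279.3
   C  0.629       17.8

At the bubble point ψ → 0, so ΣzᵢKᵢ = 1 with Kᵢ = Pᵢˢᵃᵗ/P ⇒ P = ΣzᵢPᵢˢᵃᵗ.
P = 0.179·304.7 + 0.192·279.3 + 0.629·17.8 = 119.363 kPa

Pbub = 119.363 kPa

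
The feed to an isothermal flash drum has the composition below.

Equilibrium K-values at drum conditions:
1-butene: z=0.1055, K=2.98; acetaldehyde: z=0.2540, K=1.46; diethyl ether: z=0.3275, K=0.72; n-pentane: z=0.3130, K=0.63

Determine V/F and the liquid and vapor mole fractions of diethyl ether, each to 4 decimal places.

Rachford–Rice: g(V/F) = Σ zᵢ(Kᵢ−1)/(1+V/F(Kᵢ−1)) = 0.
Feasibility: ΣzᵢKᵢ = 1.1182, Σzᵢ/Kᵢ = 1.1611 — both > 1, two phases present.
Newton iteration, V/F⁰ = 0.5:
  V/F = 0.5000: g = -0.04876, g' = -0.2392 → V/F = 0.2961
  V/F = 0.2961: g = 0.00446, g' = -0.2906 → V/F = 0.3115
  V/F = 0.3115: g = 0.00004, g' = -0.2849 → V/F = 0.3116
Converged at V/F = 0.3116.
Compositions from xᵢ = zᵢ/(1+V/F(Kᵢ−1)), yᵢ = Kᵢxᵢ:
  1-butene: x = 0.0652, y = 0.1944
  acetaldehyde: x = 0.2222, y = 0.3243
  diethyl ether: x = 0.3588, y = 0.2583
  n-pentane: x = 0.3538, y = 0.2229

V/F = 0.3116, x_diethyl ether = 0.3588, y_diethyl ether = 0.2583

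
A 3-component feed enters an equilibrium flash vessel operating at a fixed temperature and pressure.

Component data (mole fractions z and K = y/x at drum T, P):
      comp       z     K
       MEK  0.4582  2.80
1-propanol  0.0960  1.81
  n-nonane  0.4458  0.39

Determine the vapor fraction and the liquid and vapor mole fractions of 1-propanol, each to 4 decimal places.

ψ = 0.6253, x_1-propanol = 0.0637, y_1-propanol = 0.1153

Rachford–Rice: g(ψ) = Σ zᵢ(Kᵢ−1)/(1+ψ(Kᵢ−1)) = 0.
g(0) = ΣzᵢKᵢ − 1 = 0.6306 and g(1) = 1 − Σzᵢ/Kᵢ = -0.3598, so a root lies in (0, 1).
Newton iteration, ψ⁰ = 0.41:
  ψ = 0.4100: g = 0.17029, g' = -0.8219 → ψ = 0.6172
  ψ = 0.6172: g = 0.00642, g' = -0.7878 → ψ = 0.6253
Converged at ψ = 0.6253.
Compositions from xᵢ = zᵢ/(1+ψ(Kᵢ−1)), yᵢ = Kᵢxᵢ:
  MEK: x = 0.2156, y = 0.6036
  1-propanol: x = 0.0637, y = 0.1153
  n-nonane: x = 0.7207, y = 0.2811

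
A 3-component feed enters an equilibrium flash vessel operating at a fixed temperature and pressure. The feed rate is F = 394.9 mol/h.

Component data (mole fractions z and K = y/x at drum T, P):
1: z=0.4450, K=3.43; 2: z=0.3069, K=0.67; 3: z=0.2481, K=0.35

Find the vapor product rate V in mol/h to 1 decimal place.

Newton iteration, ψ⁰ = 0.33:
  ψ = 0.3300: g = 0.28116, g' = -1.0213 → ψ = 0.6053
  ψ = 0.6053: g = 0.04521, g' = -0.7675 → ψ = 0.6642
  ψ = 0.6642: g = 0.00018, g' = -0.7640 → ψ = 0.6644
Converged at ψ = 0.6644.
Then V = ψ·F = 0.6644·394.9 = 262.4 mol/h and L = F − V = 132.5 mol/h.

V = 262.4 mol/h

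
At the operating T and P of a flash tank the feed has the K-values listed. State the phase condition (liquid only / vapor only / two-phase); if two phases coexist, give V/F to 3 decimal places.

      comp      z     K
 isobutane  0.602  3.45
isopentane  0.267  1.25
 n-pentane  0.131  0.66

ΣzᵢKᵢ = 2.497; Σzᵢ/Kᵢ = 0.587.
Since Σzᵢ/Kᵢ < 1 the mixture is above its dew point — single vapor phase.

vapor only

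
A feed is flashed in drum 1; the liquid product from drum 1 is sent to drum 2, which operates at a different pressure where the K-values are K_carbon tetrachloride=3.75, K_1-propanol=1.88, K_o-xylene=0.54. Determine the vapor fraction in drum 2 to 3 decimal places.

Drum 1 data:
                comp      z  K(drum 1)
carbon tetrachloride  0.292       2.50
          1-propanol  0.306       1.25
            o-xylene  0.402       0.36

Drum 1:
Newton–Raphson from ψ₁ = 0.5:
  ψ₁ = 0.500: g = -0.0601, g' = -0.586 → ψ₁ = 0.397
  ψ₁ = 0.397: g = -0.0011, g' = -0.570 → ψ₁ = 0.396
Converged at ψ₁ = 0.396.
Drum-1 compositions:
  carbon tetrachloride: x = 0.183, y = 0.458
  1-propanol: x = 0.278, y = 0.348
  o-xylene: x = 0.538, y = 0.194
Drum-2 feed = drum-1 liquid: z₂ = (0.1833, 0.2785, 0.5383).
Drum 2:
Iterate (Newton) starting at ψ₂ = 0.5:
  ψ₂ = 0.500: g = 0.0608, g' = -0.542 → ψ₂ = 0.612
  ψ₂ = 0.612: g = 0.0024, g' = -0.504 → ψ₂ = 0.617
Converged at ψ₂ = 0.617.
  carbon tetrachloride: x = 0.068, y = 0.255
  1-propanol: x = 0.180, y = 0.339
  o-xylene: x = 0.752, y = 0.406

V/F (drum 2) = 0.617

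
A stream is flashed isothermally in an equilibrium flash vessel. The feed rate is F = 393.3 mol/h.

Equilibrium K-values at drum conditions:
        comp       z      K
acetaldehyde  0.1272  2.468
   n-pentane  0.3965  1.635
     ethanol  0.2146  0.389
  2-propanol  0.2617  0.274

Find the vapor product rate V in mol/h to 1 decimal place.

V = 76.0 mol/h

Material balance + equilibrium reduce to Σ zᵢ(Kᵢ−1)/(1+V/F(Kᵢ−1)) = 0.
g(0) = ΣzᵢKᵢ − 1 = 0.1174 and g(1) = 1 − Σzᵢ/Kᵢ = -0.8008, so a root lies in (0, 1).
Newton iteration, V/F⁰ = 0.5:
  V/F = 0.5000: g = -0.18827, g' = -0.6893 → V/F = 0.2269
  V/F = 0.2269: g = -0.01953, g' = -0.5821 → V/F = 0.1933
Converged at V/F = 0.1933.
Then V = V/F·F = 0.1933·393.3 = 76.0 mol/h and L = F − V = 317.3 mol/h.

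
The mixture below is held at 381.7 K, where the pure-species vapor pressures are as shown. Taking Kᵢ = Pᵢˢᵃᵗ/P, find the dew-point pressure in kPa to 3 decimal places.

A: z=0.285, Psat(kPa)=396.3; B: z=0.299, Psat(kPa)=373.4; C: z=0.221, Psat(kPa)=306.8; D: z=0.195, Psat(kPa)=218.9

Pdew = 319.381 kPa

At the dew point ψ → 1, so Σzᵢ/Kᵢ = 1 with Kᵢ = Pᵢˢᵃᵗ/P ⇒ 1/P = Σzᵢ/Pᵢˢᵃᵗ.
1/P = 0.285/396.3 + 0.299/373.4 + 0.221/306.8 + 0.195/218.9 = 0.003131 ⇒ P = 319.381 kPa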